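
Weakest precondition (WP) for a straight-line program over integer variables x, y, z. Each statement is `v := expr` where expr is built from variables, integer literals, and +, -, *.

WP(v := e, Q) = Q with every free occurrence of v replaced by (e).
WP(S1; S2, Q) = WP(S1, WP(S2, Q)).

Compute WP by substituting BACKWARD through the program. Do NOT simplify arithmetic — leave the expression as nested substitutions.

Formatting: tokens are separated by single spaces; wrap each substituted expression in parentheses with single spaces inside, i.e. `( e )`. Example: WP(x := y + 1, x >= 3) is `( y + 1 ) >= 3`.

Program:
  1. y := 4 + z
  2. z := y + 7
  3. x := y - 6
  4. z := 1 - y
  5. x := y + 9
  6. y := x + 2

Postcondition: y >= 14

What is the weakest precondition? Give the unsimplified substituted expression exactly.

post: y >= 14
stmt 6: y := x + 2  -- replace 1 occurrence(s) of y with (x + 2)
  => ( x + 2 ) >= 14
stmt 5: x := y + 9  -- replace 1 occurrence(s) of x with (y + 9)
  => ( ( y + 9 ) + 2 ) >= 14
stmt 4: z := 1 - y  -- replace 0 occurrence(s) of z with (1 - y)
  => ( ( y + 9 ) + 2 ) >= 14
stmt 3: x := y - 6  -- replace 0 occurrence(s) of x with (y - 6)
  => ( ( y + 9 ) + 2 ) >= 14
stmt 2: z := y + 7  -- replace 0 occurrence(s) of z with (y + 7)
  => ( ( y + 9 ) + 2 ) >= 14
stmt 1: y := 4 + z  -- replace 1 occurrence(s) of y with (4 + z)
  => ( ( ( 4 + z ) + 9 ) + 2 ) >= 14

Answer: ( ( ( 4 + z ) + 9 ) + 2 ) >= 14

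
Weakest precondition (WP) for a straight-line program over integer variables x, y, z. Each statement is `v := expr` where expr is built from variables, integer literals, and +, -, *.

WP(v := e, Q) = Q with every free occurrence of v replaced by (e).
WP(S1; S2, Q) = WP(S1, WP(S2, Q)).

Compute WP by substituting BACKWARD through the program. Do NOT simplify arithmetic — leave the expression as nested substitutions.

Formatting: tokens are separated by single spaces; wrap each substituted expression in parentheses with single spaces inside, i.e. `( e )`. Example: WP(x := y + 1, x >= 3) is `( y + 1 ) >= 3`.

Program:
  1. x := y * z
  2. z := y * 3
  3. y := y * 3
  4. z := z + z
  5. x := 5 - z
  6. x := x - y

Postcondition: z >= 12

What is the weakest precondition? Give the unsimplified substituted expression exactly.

post: z >= 12
stmt 6: x := x - y  -- replace 0 occurrence(s) of x with (x - y)
  => z >= 12
stmt 5: x := 5 - z  -- replace 0 occurrence(s) of x with (5 - z)
  => z >= 12
stmt 4: z := z + z  -- replace 1 occurrence(s) of z with (z + z)
  => ( z + z ) >= 12
stmt 3: y := y * 3  -- replace 0 occurrence(s) of y with (y * 3)
  => ( z + z ) >= 12
stmt 2: z := y * 3  -- replace 2 occurrence(s) of z with (y * 3)
  => ( ( y * 3 ) + ( y * 3 ) ) >= 12
stmt 1: x := y * z  -- replace 0 occurrence(s) of x with (y * z)
  => ( ( y * 3 ) + ( y * 3 ) ) >= 12

Answer: ( ( y * 3 ) + ( y * 3 ) ) >= 12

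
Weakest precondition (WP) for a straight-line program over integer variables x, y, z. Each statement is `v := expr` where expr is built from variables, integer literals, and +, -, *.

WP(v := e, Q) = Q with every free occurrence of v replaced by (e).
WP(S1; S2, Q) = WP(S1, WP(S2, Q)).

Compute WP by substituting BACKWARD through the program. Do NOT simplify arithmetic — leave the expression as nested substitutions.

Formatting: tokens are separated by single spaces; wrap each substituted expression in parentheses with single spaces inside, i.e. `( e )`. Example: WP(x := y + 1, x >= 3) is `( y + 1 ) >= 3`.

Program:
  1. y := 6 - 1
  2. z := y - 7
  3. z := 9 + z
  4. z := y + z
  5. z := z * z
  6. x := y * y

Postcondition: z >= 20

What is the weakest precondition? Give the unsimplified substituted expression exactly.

Answer: ( ( ( 6 - 1 ) + ( 9 + ( ( 6 - 1 ) - 7 ) ) ) * ( ( 6 - 1 ) + ( 9 + ( ( 6 - 1 ) - 7 ) ) ) ) >= 20

Derivation:
post: z >= 20
stmt 6: x := y * y  -- replace 0 occurrence(s) of x with (y * y)
  => z >= 20
stmt 5: z := z * z  -- replace 1 occurrence(s) of z with (z * z)
  => ( z * z ) >= 20
stmt 4: z := y + z  -- replace 2 occurrence(s) of z with (y + z)
  => ( ( y + z ) * ( y + z ) ) >= 20
stmt 3: z := 9 + z  -- replace 2 occurrence(s) of z with (9 + z)
  => ( ( y + ( 9 + z ) ) * ( y + ( 9 + z ) ) ) >= 20
stmt 2: z := y - 7  -- replace 2 occurrence(s) of z with (y - 7)
  => ( ( y + ( 9 + ( y - 7 ) ) ) * ( y + ( 9 + ( y - 7 ) ) ) ) >= 20
stmt 1: y := 6 - 1  -- replace 4 occurrence(s) of y with (6 - 1)
  => ( ( ( 6 - 1 ) + ( 9 + ( ( 6 - 1 ) - 7 ) ) ) * ( ( 6 - 1 ) + ( 9 + ( ( 6 - 1 ) - 7 ) ) ) ) >= 20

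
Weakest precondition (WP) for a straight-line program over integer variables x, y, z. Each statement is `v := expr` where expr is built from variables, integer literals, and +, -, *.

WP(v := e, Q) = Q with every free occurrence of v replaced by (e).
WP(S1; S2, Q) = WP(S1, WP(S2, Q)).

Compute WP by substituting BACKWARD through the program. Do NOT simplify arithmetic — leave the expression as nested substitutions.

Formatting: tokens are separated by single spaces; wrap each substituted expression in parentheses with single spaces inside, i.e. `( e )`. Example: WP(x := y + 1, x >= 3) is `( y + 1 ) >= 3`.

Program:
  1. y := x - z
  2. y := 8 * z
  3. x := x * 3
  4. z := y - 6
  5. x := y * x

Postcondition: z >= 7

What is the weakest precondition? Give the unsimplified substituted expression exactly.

post: z >= 7
stmt 5: x := y * x  -- replace 0 occurrence(s) of x with (y * x)
  => z >= 7
stmt 4: z := y - 6  -- replace 1 occurrence(s) of z with (y - 6)
  => ( y - 6 ) >= 7
stmt 3: x := x * 3  -- replace 0 occurrence(s) of x with (x * 3)
  => ( y - 6 ) >= 7
stmt 2: y := 8 * z  -- replace 1 occurrence(s) of y with (8 * z)
  => ( ( 8 * z ) - 6 ) >= 7
stmt 1: y := x - z  -- replace 0 occurrence(s) of y with (x - z)
  => ( ( 8 * z ) - 6 ) >= 7

Answer: ( ( 8 * z ) - 6 ) >= 7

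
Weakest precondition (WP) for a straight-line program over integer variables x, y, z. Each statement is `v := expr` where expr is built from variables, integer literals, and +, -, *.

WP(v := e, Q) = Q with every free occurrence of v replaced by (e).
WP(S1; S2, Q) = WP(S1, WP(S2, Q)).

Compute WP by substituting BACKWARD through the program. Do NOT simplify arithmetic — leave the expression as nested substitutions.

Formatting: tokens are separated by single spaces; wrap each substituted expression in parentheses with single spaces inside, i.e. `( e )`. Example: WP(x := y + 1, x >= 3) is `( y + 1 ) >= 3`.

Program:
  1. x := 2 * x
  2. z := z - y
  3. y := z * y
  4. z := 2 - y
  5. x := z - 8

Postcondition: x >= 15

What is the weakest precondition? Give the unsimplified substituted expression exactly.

post: x >= 15
stmt 5: x := z - 8  -- replace 1 occurrence(s) of x with (z - 8)
  => ( z - 8 ) >= 15
stmt 4: z := 2 - y  -- replace 1 occurrence(s) of z with (2 - y)
  => ( ( 2 - y ) - 8 ) >= 15
stmt 3: y := z * y  -- replace 1 occurrence(s) of y with (z * y)
  => ( ( 2 - ( z * y ) ) - 8 ) >= 15
stmt 2: z := z - y  -- replace 1 occurrence(s) of z with (z - y)
  => ( ( 2 - ( ( z - y ) * y ) ) - 8 ) >= 15
stmt 1: x := 2 * x  -- replace 0 occurrence(s) of x with (2 * x)
  => ( ( 2 - ( ( z - y ) * y ) ) - 8 ) >= 15

Answer: ( ( 2 - ( ( z - y ) * y ) ) - 8 ) >= 15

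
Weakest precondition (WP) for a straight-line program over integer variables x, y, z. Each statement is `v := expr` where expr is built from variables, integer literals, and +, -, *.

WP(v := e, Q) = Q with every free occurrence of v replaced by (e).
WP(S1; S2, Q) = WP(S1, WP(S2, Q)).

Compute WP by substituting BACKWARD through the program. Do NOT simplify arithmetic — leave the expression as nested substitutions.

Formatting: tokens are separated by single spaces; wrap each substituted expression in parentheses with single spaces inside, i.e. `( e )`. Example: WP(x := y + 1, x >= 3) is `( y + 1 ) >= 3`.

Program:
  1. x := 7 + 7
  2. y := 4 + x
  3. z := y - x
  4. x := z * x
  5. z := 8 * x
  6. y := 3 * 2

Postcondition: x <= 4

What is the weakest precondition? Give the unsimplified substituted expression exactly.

Answer: ( ( ( 4 + ( 7 + 7 ) ) - ( 7 + 7 ) ) * ( 7 + 7 ) ) <= 4

Derivation:
post: x <= 4
stmt 6: y := 3 * 2  -- replace 0 occurrence(s) of y with (3 * 2)
  => x <= 4
stmt 5: z := 8 * x  -- replace 0 occurrence(s) of z with (8 * x)
  => x <= 4
stmt 4: x := z * x  -- replace 1 occurrence(s) of x with (z * x)
  => ( z * x ) <= 4
stmt 3: z := y - x  -- replace 1 occurrence(s) of z with (y - x)
  => ( ( y - x ) * x ) <= 4
stmt 2: y := 4 + x  -- replace 1 occurrence(s) of y with (4 + x)
  => ( ( ( 4 + x ) - x ) * x ) <= 4
stmt 1: x := 7 + 7  -- replace 3 occurrence(s) of x with (7 + 7)
  => ( ( ( 4 + ( 7 + 7 ) ) - ( 7 + 7 ) ) * ( 7 + 7 ) ) <= 4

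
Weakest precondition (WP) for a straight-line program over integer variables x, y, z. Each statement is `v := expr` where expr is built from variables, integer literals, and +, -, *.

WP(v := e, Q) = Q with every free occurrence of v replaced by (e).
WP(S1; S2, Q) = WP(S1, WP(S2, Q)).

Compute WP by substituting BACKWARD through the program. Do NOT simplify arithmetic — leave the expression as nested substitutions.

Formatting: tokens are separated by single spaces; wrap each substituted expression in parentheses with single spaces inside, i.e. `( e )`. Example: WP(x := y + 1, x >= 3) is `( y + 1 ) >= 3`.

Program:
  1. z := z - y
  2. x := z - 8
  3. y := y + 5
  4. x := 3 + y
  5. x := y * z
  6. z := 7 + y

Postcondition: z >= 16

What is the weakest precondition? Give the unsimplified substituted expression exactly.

post: z >= 16
stmt 6: z := 7 + y  -- replace 1 occurrence(s) of z with (7 + y)
  => ( 7 + y ) >= 16
stmt 5: x := y * z  -- replace 0 occurrence(s) of x with (y * z)
  => ( 7 + y ) >= 16
stmt 4: x := 3 + y  -- replace 0 occurrence(s) of x with (3 + y)
  => ( 7 + y ) >= 16
stmt 3: y := y + 5  -- replace 1 occurrence(s) of y with (y + 5)
  => ( 7 + ( y + 5 ) ) >= 16
stmt 2: x := z - 8  -- replace 0 occurrence(s) of x with (z - 8)
  => ( 7 + ( y + 5 ) ) >= 16
stmt 1: z := z - y  -- replace 0 occurrence(s) of z with (z - y)
  => ( 7 + ( y + 5 ) ) >= 16

Answer: ( 7 + ( y + 5 ) ) >= 16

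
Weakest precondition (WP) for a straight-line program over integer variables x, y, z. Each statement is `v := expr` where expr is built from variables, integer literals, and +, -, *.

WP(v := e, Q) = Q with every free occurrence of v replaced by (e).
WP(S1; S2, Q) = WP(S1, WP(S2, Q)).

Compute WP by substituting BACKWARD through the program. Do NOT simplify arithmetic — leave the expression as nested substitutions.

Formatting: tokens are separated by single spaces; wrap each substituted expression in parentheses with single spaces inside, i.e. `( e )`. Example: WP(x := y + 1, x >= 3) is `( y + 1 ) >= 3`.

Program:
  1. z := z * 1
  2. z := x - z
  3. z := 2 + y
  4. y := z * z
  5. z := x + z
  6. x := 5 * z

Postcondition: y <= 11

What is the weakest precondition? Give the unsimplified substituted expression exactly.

Answer: ( ( 2 + y ) * ( 2 + y ) ) <= 11

Derivation:
post: y <= 11
stmt 6: x := 5 * z  -- replace 0 occurrence(s) of x with (5 * z)
  => y <= 11
stmt 5: z := x + z  -- replace 0 occurrence(s) of z with (x + z)
  => y <= 11
stmt 4: y := z * z  -- replace 1 occurrence(s) of y with (z * z)
  => ( z * z ) <= 11
stmt 3: z := 2 + y  -- replace 2 occurrence(s) of z with (2 + y)
  => ( ( 2 + y ) * ( 2 + y ) ) <= 11
stmt 2: z := x - z  -- replace 0 occurrence(s) of z with (x - z)
  => ( ( 2 + y ) * ( 2 + y ) ) <= 11
stmt 1: z := z * 1  -- replace 0 occurrence(s) of z with (z * 1)
  => ( ( 2 + y ) * ( 2 + y ) ) <= 11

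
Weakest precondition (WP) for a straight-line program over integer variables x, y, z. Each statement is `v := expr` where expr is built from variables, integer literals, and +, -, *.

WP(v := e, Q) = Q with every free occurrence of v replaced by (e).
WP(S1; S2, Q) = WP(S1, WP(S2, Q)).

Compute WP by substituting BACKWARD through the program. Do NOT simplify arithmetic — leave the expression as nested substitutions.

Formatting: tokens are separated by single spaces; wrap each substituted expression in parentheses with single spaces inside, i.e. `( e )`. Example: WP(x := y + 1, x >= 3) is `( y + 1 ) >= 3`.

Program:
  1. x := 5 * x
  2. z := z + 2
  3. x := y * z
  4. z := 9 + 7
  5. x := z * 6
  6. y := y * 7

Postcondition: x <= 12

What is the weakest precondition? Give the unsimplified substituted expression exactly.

post: x <= 12
stmt 6: y := y * 7  -- replace 0 occurrence(s) of y with (y * 7)
  => x <= 12
stmt 5: x := z * 6  -- replace 1 occurrence(s) of x with (z * 6)
  => ( z * 6 ) <= 12
stmt 4: z := 9 + 7  -- replace 1 occurrence(s) of z with (9 + 7)
  => ( ( 9 + 7 ) * 6 ) <= 12
stmt 3: x := y * z  -- replace 0 occurrence(s) of x with (y * z)
  => ( ( 9 + 7 ) * 6 ) <= 12
stmt 2: z := z + 2  -- replace 0 occurrence(s) of z with (z + 2)
  => ( ( 9 + 7 ) * 6 ) <= 12
stmt 1: x := 5 * x  -- replace 0 occurrence(s) of x with (5 * x)
  => ( ( 9 + 7 ) * 6 ) <= 12

Answer: ( ( 9 + 7 ) * 6 ) <= 12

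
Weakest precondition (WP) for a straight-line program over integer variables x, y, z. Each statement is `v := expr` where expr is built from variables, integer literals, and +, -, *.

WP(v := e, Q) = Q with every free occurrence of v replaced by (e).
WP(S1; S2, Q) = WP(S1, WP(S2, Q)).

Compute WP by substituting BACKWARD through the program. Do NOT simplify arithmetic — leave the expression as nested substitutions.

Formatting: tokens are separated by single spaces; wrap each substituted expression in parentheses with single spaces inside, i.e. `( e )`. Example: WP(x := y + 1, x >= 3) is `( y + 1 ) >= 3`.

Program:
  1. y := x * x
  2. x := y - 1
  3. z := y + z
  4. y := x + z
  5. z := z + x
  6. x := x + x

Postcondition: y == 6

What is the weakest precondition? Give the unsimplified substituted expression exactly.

post: y == 6
stmt 6: x := x + x  -- replace 0 occurrence(s) of x with (x + x)
  => y == 6
stmt 5: z := z + x  -- replace 0 occurrence(s) of z with (z + x)
  => y == 6
stmt 4: y := x + z  -- replace 1 occurrence(s) of y with (x + z)
  => ( x + z ) == 6
stmt 3: z := y + z  -- replace 1 occurrence(s) of z with (y + z)
  => ( x + ( y + z ) ) == 6
stmt 2: x := y - 1  -- replace 1 occurrence(s) of x with (y - 1)
  => ( ( y - 1 ) + ( y + z ) ) == 6
stmt 1: y := x * x  -- replace 2 occurrence(s) of y with (x * x)
  => ( ( ( x * x ) - 1 ) + ( ( x * x ) + z ) ) == 6

Answer: ( ( ( x * x ) - 1 ) + ( ( x * x ) + z ) ) == 6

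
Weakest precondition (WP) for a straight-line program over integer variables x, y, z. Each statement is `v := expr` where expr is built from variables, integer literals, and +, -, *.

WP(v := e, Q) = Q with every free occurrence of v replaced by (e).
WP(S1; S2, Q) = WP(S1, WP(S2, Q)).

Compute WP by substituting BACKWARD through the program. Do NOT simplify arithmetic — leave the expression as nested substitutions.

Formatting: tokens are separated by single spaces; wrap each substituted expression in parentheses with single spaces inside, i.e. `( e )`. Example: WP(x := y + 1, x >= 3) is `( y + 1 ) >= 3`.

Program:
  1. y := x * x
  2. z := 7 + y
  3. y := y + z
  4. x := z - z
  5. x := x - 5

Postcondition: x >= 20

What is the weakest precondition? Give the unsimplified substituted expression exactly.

Answer: ( ( ( 7 + ( x * x ) ) - ( 7 + ( x * x ) ) ) - 5 ) >= 20

Derivation:
post: x >= 20
stmt 5: x := x - 5  -- replace 1 occurrence(s) of x with (x - 5)
  => ( x - 5 ) >= 20
stmt 4: x := z - z  -- replace 1 occurrence(s) of x with (z - z)
  => ( ( z - z ) - 5 ) >= 20
stmt 3: y := y + z  -- replace 0 occurrence(s) of y with (y + z)
  => ( ( z - z ) - 5 ) >= 20
stmt 2: z := 7 + y  -- replace 2 occurrence(s) of z with (7 + y)
  => ( ( ( 7 + y ) - ( 7 + y ) ) - 5 ) >= 20
stmt 1: y := x * x  -- replace 2 occurrence(s) of y with (x * x)
  => ( ( ( 7 + ( x * x ) ) - ( 7 + ( x * x ) ) ) - 5 ) >= 20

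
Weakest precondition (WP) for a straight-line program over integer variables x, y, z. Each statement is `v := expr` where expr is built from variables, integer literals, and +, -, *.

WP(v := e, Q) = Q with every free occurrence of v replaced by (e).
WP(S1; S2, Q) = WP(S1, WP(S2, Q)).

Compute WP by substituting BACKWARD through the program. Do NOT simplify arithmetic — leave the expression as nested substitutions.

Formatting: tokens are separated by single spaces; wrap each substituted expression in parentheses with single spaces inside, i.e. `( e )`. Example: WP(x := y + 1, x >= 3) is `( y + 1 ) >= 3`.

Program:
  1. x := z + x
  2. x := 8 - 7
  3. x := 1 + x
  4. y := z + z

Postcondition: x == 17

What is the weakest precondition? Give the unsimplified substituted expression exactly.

post: x == 17
stmt 4: y := z + z  -- replace 0 occurrence(s) of y with (z + z)
  => x == 17
stmt 3: x := 1 + x  -- replace 1 occurrence(s) of x with (1 + x)
  => ( 1 + x ) == 17
stmt 2: x := 8 - 7  -- replace 1 occurrence(s) of x with (8 - 7)
  => ( 1 + ( 8 - 7 ) ) == 17
stmt 1: x := z + x  -- replace 0 occurrence(s) of x with (z + x)
  => ( 1 + ( 8 - 7 ) ) == 17

Answer: ( 1 + ( 8 - 7 ) ) == 17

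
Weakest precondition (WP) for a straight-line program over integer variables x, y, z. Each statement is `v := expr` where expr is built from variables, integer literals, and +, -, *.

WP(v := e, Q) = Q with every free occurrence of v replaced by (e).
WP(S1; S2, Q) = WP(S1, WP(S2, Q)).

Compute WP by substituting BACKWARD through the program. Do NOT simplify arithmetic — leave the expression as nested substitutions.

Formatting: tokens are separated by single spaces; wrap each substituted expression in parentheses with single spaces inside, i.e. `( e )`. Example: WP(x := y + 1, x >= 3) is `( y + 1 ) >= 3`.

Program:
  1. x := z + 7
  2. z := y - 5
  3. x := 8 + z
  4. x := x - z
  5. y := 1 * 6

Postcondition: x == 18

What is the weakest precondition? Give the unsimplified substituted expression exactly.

Answer: ( ( 8 + ( y - 5 ) ) - ( y - 5 ) ) == 18

Derivation:
post: x == 18
stmt 5: y := 1 * 6  -- replace 0 occurrence(s) of y with (1 * 6)
  => x == 18
stmt 4: x := x - z  -- replace 1 occurrence(s) of x with (x - z)
  => ( x - z ) == 18
stmt 3: x := 8 + z  -- replace 1 occurrence(s) of x with (8 + z)
  => ( ( 8 + z ) - z ) == 18
stmt 2: z := y - 5  -- replace 2 occurrence(s) of z with (y - 5)
  => ( ( 8 + ( y - 5 ) ) - ( y - 5 ) ) == 18
stmt 1: x := z + 7  -- replace 0 occurrence(s) of x with (z + 7)
  => ( ( 8 + ( y - 5 ) ) - ( y - 5 ) ) == 18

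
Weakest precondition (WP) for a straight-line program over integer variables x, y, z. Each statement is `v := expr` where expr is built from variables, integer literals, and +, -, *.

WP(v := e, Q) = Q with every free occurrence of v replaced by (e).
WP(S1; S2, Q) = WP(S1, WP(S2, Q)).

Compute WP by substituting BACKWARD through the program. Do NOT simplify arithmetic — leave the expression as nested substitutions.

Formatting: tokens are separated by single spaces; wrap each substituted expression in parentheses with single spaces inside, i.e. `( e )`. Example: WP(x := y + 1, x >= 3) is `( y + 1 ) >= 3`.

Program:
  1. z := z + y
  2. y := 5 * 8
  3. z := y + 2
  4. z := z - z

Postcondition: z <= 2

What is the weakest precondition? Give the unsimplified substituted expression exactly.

post: z <= 2
stmt 4: z := z - z  -- replace 1 occurrence(s) of z with (z - z)
  => ( z - z ) <= 2
stmt 3: z := y + 2  -- replace 2 occurrence(s) of z with (y + 2)
  => ( ( y + 2 ) - ( y + 2 ) ) <= 2
stmt 2: y := 5 * 8  -- replace 2 occurrence(s) of y with (5 * 8)
  => ( ( ( 5 * 8 ) + 2 ) - ( ( 5 * 8 ) + 2 ) ) <= 2
stmt 1: z := z + y  -- replace 0 occurrence(s) of z with (z + y)
  => ( ( ( 5 * 8 ) + 2 ) - ( ( 5 * 8 ) + 2 ) ) <= 2

Answer: ( ( ( 5 * 8 ) + 2 ) - ( ( 5 * 8 ) + 2 ) ) <= 2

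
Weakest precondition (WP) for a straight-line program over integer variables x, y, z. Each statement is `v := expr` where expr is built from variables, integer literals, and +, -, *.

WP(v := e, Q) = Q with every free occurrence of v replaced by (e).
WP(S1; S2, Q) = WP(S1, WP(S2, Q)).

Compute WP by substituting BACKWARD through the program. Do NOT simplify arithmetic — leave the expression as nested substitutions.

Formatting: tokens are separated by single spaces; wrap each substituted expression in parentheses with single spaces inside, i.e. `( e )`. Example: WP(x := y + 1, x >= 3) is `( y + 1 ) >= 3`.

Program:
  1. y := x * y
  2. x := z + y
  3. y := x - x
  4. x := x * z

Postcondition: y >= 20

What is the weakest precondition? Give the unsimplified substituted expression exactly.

Answer: ( ( z + ( x * y ) ) - ( z + ( x * y ) ) ) >= 20

Derivation:
post: y >= 20
stmt 4: x := x * z  -- replace 0 occurrence(s) of x with (x * z)
  => y >= 20
stmt 3: y := x - x  -- replace 1 occurrence(s) of y with (x - x)
  => ( x - x ) >= 20
stmt 2: x := z + y  -- replace 2 occurrence(s) of x with (z + y)
  => ( ( z + y ) - ( z + y ) ) >= 20
stmt 1: y := x * y  -- replace 2 occurrence(s) of y with (x * y)
  => ( ( z + ( x * y ) ) - ( z + ( x * y ) ) ) >= 20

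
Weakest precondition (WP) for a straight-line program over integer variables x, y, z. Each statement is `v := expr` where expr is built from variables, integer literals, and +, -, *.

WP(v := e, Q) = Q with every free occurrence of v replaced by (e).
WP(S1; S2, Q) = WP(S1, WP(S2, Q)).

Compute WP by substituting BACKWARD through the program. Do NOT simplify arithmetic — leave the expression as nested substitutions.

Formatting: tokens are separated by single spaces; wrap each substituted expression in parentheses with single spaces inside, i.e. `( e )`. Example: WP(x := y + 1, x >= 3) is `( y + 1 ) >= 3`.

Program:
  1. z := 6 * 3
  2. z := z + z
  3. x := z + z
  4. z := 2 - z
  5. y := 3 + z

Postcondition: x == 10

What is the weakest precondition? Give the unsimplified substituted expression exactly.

Answer: ( ( ( 6 * 3 ) + ( 6 * 3 ) ) + ( ( 6 * 3 ) + ( 6 * 3 ) ) ) == 10

Derivation:
post: x == 10
stmt 5: y := 3 + z  -- replace 0 occurrence(s) of y with (3 + z)
  => x == 10
stmt 4: z := 2 - z  -- replace 0 occurrence(s) of z with (2 - z)
  => x == 10
stmt 3: x := z + z  -- replace 1 occurrence(s) of x with (z + z)
  => ( z + z ) == 10
stmt 2: z := z + z  -- replace 2 occurrence(s) of z with (z + z)
  => ( ( z + z ) + ( z + z ) ) == 10
stmt 1: z := 6 * 3  -- replace 4 occurrence(s) of z with (6 * 3)
  => ( ( ( 6 * 3 ) + ( 6 * 3 ) ) + ( ( 6 * 3 ) + ( 6 * 3 ) ) ) == 10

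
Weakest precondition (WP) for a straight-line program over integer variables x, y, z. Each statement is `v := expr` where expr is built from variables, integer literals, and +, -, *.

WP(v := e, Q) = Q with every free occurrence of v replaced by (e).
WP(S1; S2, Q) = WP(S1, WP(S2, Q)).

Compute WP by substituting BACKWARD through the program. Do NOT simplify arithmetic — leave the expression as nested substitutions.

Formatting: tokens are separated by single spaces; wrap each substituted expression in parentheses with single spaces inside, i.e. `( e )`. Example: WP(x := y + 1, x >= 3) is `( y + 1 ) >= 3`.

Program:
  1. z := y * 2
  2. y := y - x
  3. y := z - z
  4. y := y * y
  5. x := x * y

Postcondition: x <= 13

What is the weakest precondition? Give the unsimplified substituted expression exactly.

Answer: ( x * ( ( ( y * 2 ) - ( y * 2 ) ) * ( ( y * 2 ) - ( y * 2 ) ) ) ) <= 13

Derivation:
post: x <= 13
stmt 5: x := x * y  -- replace 1 occurrence(s) of x with (x * y)
  => ( x * y ) <= 13
stmt 4: y := y * y  -- replace 1 occurrence(s) of y with (y * y)
  => ( x * ( y * y ) ) <= 13
stmt 3: y := z - z  -- replace 2 occurrence(s) of y with (z - z)
  => ( x * ( ( z - z ) * ( z - z ) ) ) <= 13
stmt 2: y := y - x  -- replace 0 occurrence(s) of y with (y - x)
  => ( x * ( ( z - z ) * ( z - z ) ) ) <= 13
stmt 1: z := y * 2  -- replace 4 occurrence(s) of z with (y * 2)
  => ( x * ( ( ( y * 2 ) - ( y * 2 ) ) * ( ( y * 2 ) - ( y * 2 ) ) ) ) <= 13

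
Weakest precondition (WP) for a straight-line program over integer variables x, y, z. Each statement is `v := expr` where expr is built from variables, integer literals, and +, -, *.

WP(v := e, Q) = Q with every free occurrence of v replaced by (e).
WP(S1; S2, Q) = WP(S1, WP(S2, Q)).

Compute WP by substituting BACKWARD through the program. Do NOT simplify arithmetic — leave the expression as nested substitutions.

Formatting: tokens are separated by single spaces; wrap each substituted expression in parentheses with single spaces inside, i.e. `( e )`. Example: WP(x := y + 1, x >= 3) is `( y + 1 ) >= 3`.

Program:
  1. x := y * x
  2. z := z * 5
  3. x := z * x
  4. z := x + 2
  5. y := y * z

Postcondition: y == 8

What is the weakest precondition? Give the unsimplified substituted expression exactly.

Answer: ( y * ( ( ( z * 5 ) * ( y * x ) ) + 2 ) ) == 8

Derivation:
post: y == 8
stmt 5: y := y * z  -- replace 1 occurrence(s) of y with (y * z)
  => ( y * z ) == 8
stmt 4: z := x + 2  -- replace 1 occurrence(s) of z with (x + 2)
  => ( y * ( x + 2 ) ) == 8
stmt 3: x := z * x  -- replace 1 occurrence(s) of x with (z * x)
  => ( y * ( ( z * x ) + 2 ) ) == 8
stmt 2: z := z * 5  -- replace 1 occurrence(s) of z with (z * 5)
  => ( y * ( ( ( z * 5 ) * x ) + 2 ) ) == 8
stmt 1: x := y * x  -- replace 1 occurrence(s) of x with (y * x)
  => ( y * ( ( ( z * 5 ) * ( y * x ) ) + 2 ) ) == 8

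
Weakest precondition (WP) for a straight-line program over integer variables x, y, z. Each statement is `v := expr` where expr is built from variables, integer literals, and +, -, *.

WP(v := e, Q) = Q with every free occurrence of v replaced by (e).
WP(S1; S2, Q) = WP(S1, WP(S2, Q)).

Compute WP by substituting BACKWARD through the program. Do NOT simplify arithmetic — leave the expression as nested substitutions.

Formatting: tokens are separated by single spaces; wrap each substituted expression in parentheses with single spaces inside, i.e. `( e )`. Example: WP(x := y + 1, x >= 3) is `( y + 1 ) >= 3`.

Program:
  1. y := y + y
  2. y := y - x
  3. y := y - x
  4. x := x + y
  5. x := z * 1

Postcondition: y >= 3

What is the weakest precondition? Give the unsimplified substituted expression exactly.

Answer: ( ( ( y + y ) - x ) - x ) >= 3

Derivation:
post: y >= 3
stmt 5: x := z * 1  -- replace 0 occurrence(s) of x with (z * 1)
  => y >= 3
stmt 4: x := x + y  -- replace 0 occurrence(s) of x with (x + y)
  => y >= 3
stmt 3: y := y - x  -- replace 1 occurrence(s) of y with (y - x)
  => ( y - x ) >= 3
stmt 2: y := y - x  -- replace 1 occurrence(s) of y with (y - x)
  => ( ( y - x ) - x ) >= 3
stmt 1: y := y + y  -- replace 1 occurrence(s) of y with (y + y)
  => ( ( ( y + y ) - x ) - x ) >= 3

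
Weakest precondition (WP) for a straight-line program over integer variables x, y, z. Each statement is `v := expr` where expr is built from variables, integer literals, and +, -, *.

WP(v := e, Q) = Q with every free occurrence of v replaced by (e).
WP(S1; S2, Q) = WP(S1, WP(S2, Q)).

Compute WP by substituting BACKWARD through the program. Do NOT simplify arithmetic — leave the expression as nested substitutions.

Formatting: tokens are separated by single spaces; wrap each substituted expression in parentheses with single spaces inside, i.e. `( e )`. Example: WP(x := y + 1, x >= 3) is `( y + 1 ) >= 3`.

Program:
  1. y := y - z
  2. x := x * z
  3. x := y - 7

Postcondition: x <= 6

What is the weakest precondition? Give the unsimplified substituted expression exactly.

post: x <= 6
stmt 3: x := y - 7  -- replace 1 occurrence(s) of x with (y - 7)
  => ( y - 7 ) <= 6
stmt 2: x := x * z  -- replace 0 occurrence(s) of x with (x * z)
  => ( y - 7 ) <= 6
stmt 1: y := y - z  -- replace 1 occurrence(s) of y with (y - z)
  => ( ( y - z ) - 7 ) <= 6

Answer: ( ( y - z ) - 7 ) <= 6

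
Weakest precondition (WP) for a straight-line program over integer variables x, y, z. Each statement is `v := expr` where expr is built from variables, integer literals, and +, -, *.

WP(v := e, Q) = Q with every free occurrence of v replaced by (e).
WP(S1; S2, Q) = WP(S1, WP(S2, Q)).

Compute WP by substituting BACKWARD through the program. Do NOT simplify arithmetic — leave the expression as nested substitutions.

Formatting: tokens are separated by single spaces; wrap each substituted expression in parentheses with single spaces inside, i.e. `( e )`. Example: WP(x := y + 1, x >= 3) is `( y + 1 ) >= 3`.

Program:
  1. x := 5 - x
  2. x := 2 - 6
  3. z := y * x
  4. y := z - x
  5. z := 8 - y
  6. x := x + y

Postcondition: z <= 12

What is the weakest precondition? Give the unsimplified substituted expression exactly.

Answer: ( 8 - ( ( y * ( 2 - 6 ) ) - ( 2 - 6 ) ) ) <= 12

Derivation:
post: z <= 12
stmt 6: x := x + y  -- replace 0 occurrence(s) of x with (x + y)
  => z <= 12
stmt 5: z := 8 - y  -- replace 1 occurrence(s) of z with (8 - y)
  => ( 8 - y ) <= 12
stmt 4: y := z - x  -- replace 1 occurrence(s) of y with (z - x)
  => ( 8 - ( z - x ) ) <= 12
stmt 3: z := y * x  -- replace 1 occurrence(s) of z with (y * x)
  => ( 8 - ( ( y * x ) - x ) ) <= 12
stmt 2: x := 2 - 6  -- replace 2 occurrence(s) of x with (2 - 6)
  => ( 8 - ( ( y * ( 2 - 6 ) ) - ( 2 - 6 ) ) ) <= 12
stmt 1: x := 5 - x  -- replace 0 occurrence(s) of x with (5 - x)
  => ( 8 - ( ( y * ( 2 - 6 ) ) - ( 2 - 6 ) ) ) <= 12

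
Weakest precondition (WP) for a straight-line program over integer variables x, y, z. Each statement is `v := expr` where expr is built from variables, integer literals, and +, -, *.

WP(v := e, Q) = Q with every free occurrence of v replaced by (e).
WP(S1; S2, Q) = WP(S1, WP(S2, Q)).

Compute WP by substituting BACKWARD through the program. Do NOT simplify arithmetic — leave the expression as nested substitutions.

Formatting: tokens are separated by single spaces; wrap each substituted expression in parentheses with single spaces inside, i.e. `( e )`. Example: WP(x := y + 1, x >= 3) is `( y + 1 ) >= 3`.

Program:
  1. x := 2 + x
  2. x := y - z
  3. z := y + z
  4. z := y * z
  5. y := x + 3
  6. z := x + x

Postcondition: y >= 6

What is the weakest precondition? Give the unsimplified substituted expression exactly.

Answer: ( ( y - z ) + 3 ) >= 6

Derivation:
post: y >= 6
stmt 6: z := x + x  -- replace 0 occurrence(s) of z with (x + x)
  => y >= 6
stmt 5: y := x + 3  -- replace 1 occurrence(s) of y with (x + 3)
  => ( x + 3 ) >= 6
stmt 4: z := y * z  -- replace 0 occurrence(s) of z with (y * z)
  => ( x + 3 ) >= 6
stmt 3: z := y + z  -- replace 0 occurrence(s) of z with (y + z)
  => ( x + 3 ) >= 6
stmt 2: x := y - z  -- replace 1 occurrence(s) of x with (y - z)
  => ( ( y - z ) + 3 ) >= 6
stmt 1: x := 2 + x  -- replace 0 occurrence(s) of x with (2 + x)
  => ( ( y - z ) + 3 ) >= 6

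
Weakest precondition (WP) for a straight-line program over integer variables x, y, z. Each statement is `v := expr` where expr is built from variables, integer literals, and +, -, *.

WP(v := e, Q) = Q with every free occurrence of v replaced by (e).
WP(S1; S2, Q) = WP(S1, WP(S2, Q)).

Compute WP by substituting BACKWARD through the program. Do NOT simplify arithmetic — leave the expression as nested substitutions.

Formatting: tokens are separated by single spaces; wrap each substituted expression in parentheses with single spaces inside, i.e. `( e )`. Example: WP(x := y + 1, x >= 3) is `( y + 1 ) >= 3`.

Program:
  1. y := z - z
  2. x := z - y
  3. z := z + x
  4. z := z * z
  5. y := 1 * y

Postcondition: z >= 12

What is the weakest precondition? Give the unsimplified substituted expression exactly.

Answer: ( ( z + ( z - ( z - z ) ) ) * ( z + ( z - ( z - z ) ) ) ) >= 12

Derivation:
post: z >= 12
stmt 5: y := 1 * y  -- replace 0 occurrence(s) of y with (1 * y)
  => z >= 12
stmt 4: z := z * z  -- replace 1 occurrence(s) of z with (z * z)
  => ( z * z ) >= 12
stmt 3: z := z + x  -- replace 2 occurrence(s) of z with (z + x)
  => ( ( z + x ) * ( z + x ) ) >= 12
stmt 2: x := z - y  -- replace 2 occurrence(s) of x with (z - y)
  => ( ( z + ( z - y ) ) * ( z + ( z - y ) ) ) >= 12
stmt 1: y := z - z  -- replace 2 occurrence(s) of y with (z - z)
  => ( ( z + ( z - ( z - z ) ) ) * ( z + ( z - ( z - z ) ) ) ) >= 12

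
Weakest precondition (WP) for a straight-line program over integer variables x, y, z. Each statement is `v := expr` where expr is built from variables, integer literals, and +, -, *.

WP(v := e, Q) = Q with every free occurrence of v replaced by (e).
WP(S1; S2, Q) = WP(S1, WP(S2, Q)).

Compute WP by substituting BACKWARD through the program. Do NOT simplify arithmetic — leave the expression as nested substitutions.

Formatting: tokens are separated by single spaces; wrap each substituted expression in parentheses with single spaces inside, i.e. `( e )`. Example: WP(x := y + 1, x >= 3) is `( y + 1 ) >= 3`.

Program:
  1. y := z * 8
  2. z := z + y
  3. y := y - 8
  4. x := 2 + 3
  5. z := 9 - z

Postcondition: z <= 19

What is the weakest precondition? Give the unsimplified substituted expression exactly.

Answer: ( 9 - ( z + ( z * 8 ) ) ) <= 19

Derivation:
post: z <= 19
stmt 5: z := 9 - z  -- replace 1 occurrence(s) of z with (9 - z)
  => ( 9 - z ) <= 19
stmt 4: x := 2 + 3  -- replace 0 occurrence(s) of x with (2 + 3)
  => ( 9 - z ) <= 19
stmt 3: y := y - 8  -- replace 0 occurrence(s) of y with (y - 8)
  => ( 9 - z ) <= 19
stmt 2: z := z + y  -- replace 1 occurrence(s) of z with (z + y)
  => ( 9 - ( z + y ) ) <= 19
stmt 1: y := z * 8  -- replace 1 occurrence(s) of y with (z * 8)
  => ( 9 - ( z + ( z * 8 ) ) ) <= 19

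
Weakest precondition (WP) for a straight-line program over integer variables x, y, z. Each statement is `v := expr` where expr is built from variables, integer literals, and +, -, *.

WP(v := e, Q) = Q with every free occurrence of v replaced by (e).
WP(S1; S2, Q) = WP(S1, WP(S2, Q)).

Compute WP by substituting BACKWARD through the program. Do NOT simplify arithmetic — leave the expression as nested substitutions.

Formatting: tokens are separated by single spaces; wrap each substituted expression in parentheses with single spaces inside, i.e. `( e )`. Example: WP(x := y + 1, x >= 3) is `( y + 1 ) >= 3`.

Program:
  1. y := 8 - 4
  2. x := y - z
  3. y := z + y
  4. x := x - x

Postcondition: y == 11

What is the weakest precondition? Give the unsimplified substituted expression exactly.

Answer: ( z + ( 8 - 4 ) ) == 11

Derivation:
post: y == 11
stmt 4: x := x - x  -- replace 0 occurrence(s) of x with (x - x)
  => y == 11
stmt 3: y := z + y  -- replace 1 occurrence(s) of y with (z + y)
  => ( z + y ) == 11
stmt 2: x := y - z  -- replace 0 occurrence(s) of x with (y - z)
  => ( z + y ) == 11
stmt 1: y := 8 - 4  -- replace 1 occurrence(s) of y with (8 - 4)
  => ( z + ( 8 - 4 ) ) == 11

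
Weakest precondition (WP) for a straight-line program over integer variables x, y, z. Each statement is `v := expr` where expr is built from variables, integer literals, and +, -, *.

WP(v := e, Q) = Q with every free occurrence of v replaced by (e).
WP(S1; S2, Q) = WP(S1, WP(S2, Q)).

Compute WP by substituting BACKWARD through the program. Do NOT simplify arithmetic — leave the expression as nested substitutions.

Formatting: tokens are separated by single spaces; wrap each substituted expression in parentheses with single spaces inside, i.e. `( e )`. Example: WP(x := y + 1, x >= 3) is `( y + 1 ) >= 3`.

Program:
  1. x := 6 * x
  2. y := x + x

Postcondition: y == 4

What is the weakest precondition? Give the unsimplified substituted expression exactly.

post: y == 4
stmt 2: y := x + x  -- replace 1 occurrence(s) of y with (x + x)
  => ( x + x ) == 4
stmt 1: x := 6 * x  -- replace 2 occurrence(s) of x with (6 * x)
  => ( ( 6 * x ) + ( 6 * x ) ) == 4

Answer: ( ( 6 * x ) + ( 6 * x ) ) == 4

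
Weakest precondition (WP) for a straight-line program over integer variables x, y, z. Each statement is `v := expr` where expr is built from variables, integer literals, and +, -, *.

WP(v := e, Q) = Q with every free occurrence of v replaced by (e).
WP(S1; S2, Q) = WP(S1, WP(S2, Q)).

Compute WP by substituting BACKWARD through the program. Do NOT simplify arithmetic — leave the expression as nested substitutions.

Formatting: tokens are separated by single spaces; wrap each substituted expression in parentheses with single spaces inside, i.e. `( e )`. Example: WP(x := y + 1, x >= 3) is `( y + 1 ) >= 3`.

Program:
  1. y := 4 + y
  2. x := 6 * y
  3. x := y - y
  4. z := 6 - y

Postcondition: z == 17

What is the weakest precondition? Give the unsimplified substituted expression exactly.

Answer: ( 6 - ( 4 + y ) ) == 17

Derivation:
post: z == 17
stmt 4: z := 6 - y  -- replace 1 occurrence(s) of z with (6 - y)
  => ( 6 - y ) == 17
stmt 3: x := y - y  -- replace 0 occurrence(s) of x with (y - y)
  => ( 6 - y ) == 17
stmt 2: x := 6 * y  -- replace 0 occurrence(s) of x with (6 * y)
  => ( 6 - y ) == 17
stmt 1: y := 4 + y  -- replace 1 occurrence(s) of y with (4 + y)
  => ( 6 - ( 4 + y ) ) == 17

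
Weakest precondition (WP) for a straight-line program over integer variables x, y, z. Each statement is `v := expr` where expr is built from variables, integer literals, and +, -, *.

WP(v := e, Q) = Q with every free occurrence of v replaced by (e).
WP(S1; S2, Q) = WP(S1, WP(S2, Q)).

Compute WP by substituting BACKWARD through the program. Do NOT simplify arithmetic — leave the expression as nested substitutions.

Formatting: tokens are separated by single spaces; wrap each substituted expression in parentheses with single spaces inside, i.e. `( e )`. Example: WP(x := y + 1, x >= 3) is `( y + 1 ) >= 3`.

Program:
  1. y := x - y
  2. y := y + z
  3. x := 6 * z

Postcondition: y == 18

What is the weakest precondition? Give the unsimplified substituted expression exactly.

Answer: ( ( x - y ) + z ) == 18

Derivation:
post: y == 18
stmt 3: x := 6 * z  -- replace 0 occurrence(s) of x with (6 * z)
  => y == 18
stmt 2: y := y + z  -- replace 1 occurrence(s) of y with (y + z)
  => ( y + z ) == 18
stmt 1: y := x - y  -- replace 1 occurrence(s) of y with (x - y)
  => ( ( x - y ) + z ) == 18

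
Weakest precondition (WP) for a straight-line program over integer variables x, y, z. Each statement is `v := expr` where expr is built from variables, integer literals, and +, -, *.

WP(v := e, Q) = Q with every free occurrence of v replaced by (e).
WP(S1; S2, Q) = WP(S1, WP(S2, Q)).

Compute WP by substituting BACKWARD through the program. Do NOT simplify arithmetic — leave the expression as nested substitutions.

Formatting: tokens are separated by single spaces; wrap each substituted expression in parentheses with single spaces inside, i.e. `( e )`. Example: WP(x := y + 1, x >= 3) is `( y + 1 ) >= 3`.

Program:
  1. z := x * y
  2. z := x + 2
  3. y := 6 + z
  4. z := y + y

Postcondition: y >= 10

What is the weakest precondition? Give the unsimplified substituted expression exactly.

Answer: ( 6 + ( x + 2 ) ) >= 10

Derivation:
post: y >= 10
stmt 4: z := y + y  -- replace 0 occurrence(s) of z with (y + y)
  => y >= 10
stmt 3: y := 6 + z  -- replace 1 occurrence(s) of y with (6 + z)
  => ( 6 + z ) >= 10
stmt 2: z := x + 2  -- replace 1 occurrence(s) of z with (x + 2)
  => ( 6 + ( x + 2 ) ) >= 10
stmt 1: z := x * y  -- replace 0 occurrence(s) of z with (x * y)
  => ( 6 + ( x + 2 ) ) >= 10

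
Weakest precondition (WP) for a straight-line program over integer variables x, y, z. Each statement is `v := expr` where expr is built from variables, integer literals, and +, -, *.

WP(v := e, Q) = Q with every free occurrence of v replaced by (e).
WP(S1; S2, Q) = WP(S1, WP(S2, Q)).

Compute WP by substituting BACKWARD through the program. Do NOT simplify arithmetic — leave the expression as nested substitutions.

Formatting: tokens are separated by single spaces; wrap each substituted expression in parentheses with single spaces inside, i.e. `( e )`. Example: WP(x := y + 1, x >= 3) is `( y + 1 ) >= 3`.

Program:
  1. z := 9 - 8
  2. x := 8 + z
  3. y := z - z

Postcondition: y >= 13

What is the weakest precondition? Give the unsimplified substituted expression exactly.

post: y >= 13
stmt 3: y := z - z  -- replace 1 occurrence(s) of y with (z - z)
  => ( z - z ) >= 13
stmt 2: x := 8 + z  -- replace 0 occurrence(s) of x with (8 + z)
  => ( z - z ) >= 13
stmt 1: z := 9 - 8  -- replace 2 occurrence(s) of z with (9 - 8)
  => ( ( 9 - 8 ) - ( 9 - 8 ) ) >= 13

Answer: ( ( 9 - 8 ) - ( 9 - 8 ) ) >= 13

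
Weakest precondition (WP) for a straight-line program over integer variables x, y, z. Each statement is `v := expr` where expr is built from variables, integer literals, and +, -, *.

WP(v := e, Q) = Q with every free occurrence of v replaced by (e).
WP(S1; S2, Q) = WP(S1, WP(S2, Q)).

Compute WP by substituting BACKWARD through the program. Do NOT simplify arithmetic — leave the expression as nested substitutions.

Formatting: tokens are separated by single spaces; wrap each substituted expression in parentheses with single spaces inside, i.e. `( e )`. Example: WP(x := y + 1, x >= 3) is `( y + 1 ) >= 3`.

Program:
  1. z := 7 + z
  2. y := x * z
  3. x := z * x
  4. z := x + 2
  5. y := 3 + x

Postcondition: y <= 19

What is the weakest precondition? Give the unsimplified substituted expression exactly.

Answer: ( 3 + ( ( 7 + z ) * x ) ) <= 19

Derivation:
post: y <= 19
stmt 5: y := 3 + x  -- replace 1 occurrence(s) of y with (3 + x)
  => ( 3 + x ) <= 19
stmt 4: z := x + 2  -- replace 0 occurrence(s) of z with (x + 2)
  => ( 3 + x ) <= 19
stmt 3: x := z * x  -- replace 1 occurrence(s) of x with (z * x)
  => ( 3 + ( z * x ) ) <= 19
stmt 2: y := x * z  -- replace 0 occurrence(s) of y with (x * z)
  => ( 3 + ( z * x ) ) <= 19
stmt 1: z := 7 + z  -- replace 1 occurrence(s) of z with (7 + z)
  => ( 3 + ( ( 7 + z ) * x ) ) <= 19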